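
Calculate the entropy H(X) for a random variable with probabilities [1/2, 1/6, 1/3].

H(X) = -Σ p(x) log₂ p(x)
  -1/2 × log₂(1/2) = 0.5000
  -1/6 × log₂(1/6) = 0.4308
  -1/3 × log₂(1/3) = 0.5283
H(X) = 1.4591 bits


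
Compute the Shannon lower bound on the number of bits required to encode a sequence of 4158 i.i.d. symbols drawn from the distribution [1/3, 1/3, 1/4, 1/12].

Entropy H = 1.8554 bits/symbol
Minimum bits = H × n = 1.8554 × 4158
= 7714.71 bits


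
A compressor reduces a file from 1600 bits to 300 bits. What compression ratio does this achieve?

Compression ratio = Original / Compressed
= 1600 / 300 = 5.33:1


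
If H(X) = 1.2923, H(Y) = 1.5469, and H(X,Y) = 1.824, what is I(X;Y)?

I(X;Y) = H(X) + H(Y) - H(X,Y)
I(X;Y) = 1.2923 + 1.5469 - 1.824 = 1.0152 bits


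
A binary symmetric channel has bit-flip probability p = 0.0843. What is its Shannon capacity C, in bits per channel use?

For BSC with error probability p:
C = 1 - H(p) where H(p) is binary entropy
H(0.0843) = -0.0843 × log₂(0.0843) - 0.9157 × log₂(0.9157)
H(p) = 0.4172
C = 1 - 0.4172 = 0.5828 bits/use


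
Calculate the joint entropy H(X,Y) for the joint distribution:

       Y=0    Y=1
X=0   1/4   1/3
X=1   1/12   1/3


H(X,Y) = -Σ p(x,y) log₂ p(x,y)
  p(0,0)=1/4: -0.2500 × log₂(0.2500) = 0.5000
  p(0,1)=1/3: -0.3333 × log₂(0.3333) = 0.5283
  p(1,0)=1/12: -0.0833 × log₂(0.0833) = 0.2987
  p(1,1)=1/3: -0.3333 × log₂(0.3333) = 0.5283
H(X,Y) = 1.8554 bits


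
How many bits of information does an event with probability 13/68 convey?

Information content I(x) = -log₂(p(x))
I = -log₂(13/68) = -log₂(0.1912)
I = 2.3870 bits


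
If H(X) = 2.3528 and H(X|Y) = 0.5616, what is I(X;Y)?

I(X;Y) = H(X) - H(X|Y)
I(X;Y) = 2.3528 - 0.5616 = 1.7912 bits


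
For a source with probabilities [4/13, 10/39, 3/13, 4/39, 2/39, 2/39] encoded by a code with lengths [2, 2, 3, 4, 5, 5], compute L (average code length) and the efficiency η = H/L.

Average length L = Σ p_i × l_i = 2.7436 bits
Entropy H = 2.2913 bits
Efficiency η = H/L × 100% = 83.52%


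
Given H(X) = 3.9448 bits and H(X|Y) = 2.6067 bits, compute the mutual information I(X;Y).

I(X;Y) = H(X) - H(X|Y)
I(X;Y) = 3.9448 - 2.6067 = 1.3381 bits


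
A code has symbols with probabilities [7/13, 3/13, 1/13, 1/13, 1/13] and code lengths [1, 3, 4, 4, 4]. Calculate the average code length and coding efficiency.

Average length L = Σ p_i × l_i = 2.1538 bits
Entropy H = 1.8230 bits
Efficiency η = H/L × 100% = 84.64%


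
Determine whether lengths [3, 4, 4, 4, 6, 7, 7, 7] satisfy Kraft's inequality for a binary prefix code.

Kraft inequality: Σ 2^(-l_i) ≤ 1 for prefix-free code
Calculating: 2^(-3) + 2^(-4) + 2^(-4) + 2^(-4) + 2^(-6) + 2^(-7) + 2^(-7) + 2^(-7)
= 0.125 + 0.0625 + 0.0625 + 0.0625 + 0.015625 + 0.0078125 + 0.0078125 + 0.0078125
= 0.3516
Since 0.3516 ≤ 1, prefix-free code exists


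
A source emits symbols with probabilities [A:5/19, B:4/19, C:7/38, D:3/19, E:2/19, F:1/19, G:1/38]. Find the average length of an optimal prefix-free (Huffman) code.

Huffman tree construction:
Combine smallest probabilities repeatedly
Resulting codes:
  A: 10 (length 2)
  B: 01 (length 2)
  C: 111 (length 3)
  D: 110 (length 3)
  E: 001 (length 3)
  F: 0001 (length 4)
  G: 0000 (length 4)
Average length = Σ p(s) × length(s) = 2.6053 bits


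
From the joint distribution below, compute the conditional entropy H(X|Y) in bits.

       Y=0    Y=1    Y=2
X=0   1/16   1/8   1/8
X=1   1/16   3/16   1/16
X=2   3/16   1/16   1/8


H(X|Y) = Σ_y p(y) H(X|Y=y)
  p(Y=0) = 5/16, H(X|Y=0) = 1.3710
  p(Y=1) = 3/8, H(X|Y=1) = 1.4591
  p(Y=2) = 5/16, H(X|Y=2) = 1.5219
H(X|Y) = 0.3125×1.3710 + 0.3750×1.4591 + 0.3125×1.5219 = 1.4512 bits


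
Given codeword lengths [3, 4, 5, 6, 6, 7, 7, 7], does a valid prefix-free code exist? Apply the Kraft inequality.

Kraft inequality: Σ 2^(-l_i) ≤ 1 for prefix-free code
Calculating: 2^(-3) + 2^(-4) + 2^(-5) + 2^(-6) + 2^(-6) + 2^(-7) + 2^(-7) + 2^(-7)
= 0.125 + 0.0625 + 0.03125 + 0.015625 + 0.015625 + 0.0078125 + 0.0078125 + 0.0078125
= 0.2734
Since 0.2734 ≤ 1, prefix-free code exists


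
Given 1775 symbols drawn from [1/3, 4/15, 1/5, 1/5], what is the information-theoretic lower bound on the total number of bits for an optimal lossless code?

Entropy H = 1.9656 bits/symbol
Minimum bits = H × n = 1.9656 × 1775
= 3488.93 bits


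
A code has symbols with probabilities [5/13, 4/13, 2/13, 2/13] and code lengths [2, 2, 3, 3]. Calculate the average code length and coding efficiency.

Average length L = Σ p_i × l_i = 2.3077 bits
Entropy H = 1.8843 bits
Efficiency η = H/L × 100% = 81.65%


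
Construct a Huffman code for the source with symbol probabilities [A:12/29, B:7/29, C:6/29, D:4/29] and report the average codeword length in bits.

Huffman tree construction:
Combine smallest probabilities repeatedly
Resulting codes:
  A: 0 (length 1)
  B: 10 (length 2)
  C: 111 (length 3)
  D: 110 (length 3)
Average length = Σ p(s) × length(s) = 1.9310 bits


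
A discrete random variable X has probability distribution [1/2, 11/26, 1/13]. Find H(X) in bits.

H(X) = -Σ p(x) log₂ p(x)
  -1/2 × log₂(1/2) = 0.5000
  -11/26 × log₂(11/26) = 0.5250
  -1/13 × log₂(1/13) = 0.2846
H(X) = 1.3097 bits


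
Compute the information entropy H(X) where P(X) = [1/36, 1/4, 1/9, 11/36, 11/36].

H(X) = -Σ p(x) log₂ p(x)
  -1/36 × log₂(1/36) = 0.1436
  -1/4 × log₂(1/4) = 0.5000
  -1/9 × log₂(1/9) = 0.3522
  -11/36 × log₂(11/36) = 0.5227
  -11/36 × log₂(11/36) = 0.5227
H(X) = 2.0411 bits


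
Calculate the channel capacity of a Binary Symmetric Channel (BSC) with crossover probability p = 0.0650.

For BSC with error probability p:
C = 1 - H(p) where H(p) is binary entropy
H(0.0650) = -0.0650 × log₂(0.0650) - 0.9350 × log₂(0.9350)
H(p) = 0.3470
C = 1 - 0.3470 = 0.6530 bits/use


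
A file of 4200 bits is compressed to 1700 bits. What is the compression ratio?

Compression ratio = Original / Compressed
= 4200 / 1700 = 2.47:1


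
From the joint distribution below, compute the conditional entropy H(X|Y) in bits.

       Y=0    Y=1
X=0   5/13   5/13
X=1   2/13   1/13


H(X|Y) = Σ_y p(y) H(X|Y=y)
  p(Y=0) = 7/13, H(X|Y=0) = 0.8631
  p(Y=1) = 6/13, H(X|Y=1) = 0.6500
H(X|Y) = 0.5385×0.8631 + 0.4615×0.6500 = 0.7648 bits


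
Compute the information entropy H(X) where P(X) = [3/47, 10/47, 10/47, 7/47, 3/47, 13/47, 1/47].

H(X) = -Σ p(x) log₂ p(x)
  -3/47 × log₂(3/47) = 0.2534
  -10/47 × log₂(10/47) = 0.4750
  -10/47 × log₂(10/47) = 0.4750
  -7/47 × log₂(7/47) = 0.4092
  -3/47 × log₂(3/47) = 0.2534
  -13/47 × log₂(13/47) = 0.5128
  -1/47 × log₂(1/47) = 0.1182
H(X) = 2.4970 bits


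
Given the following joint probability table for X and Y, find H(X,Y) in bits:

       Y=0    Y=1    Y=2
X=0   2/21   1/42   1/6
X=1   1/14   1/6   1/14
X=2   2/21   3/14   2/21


H(X,Y) = -Σ p(x,y) log₂ p(x,y)
  p(0,0)=2/21: -0.0952 × log₂(0.0952) = 0.3231
  p(0,1)=1/42: -0.0238 × log₂(0.0238) = 0.1284
  p(0,2)=1/6: -0.1667 × log₂(0.1667) = 0.4308
  p(1,0)=1/14: -0.0714 × log₂(0.0714) = 0.2720
  p(1,1)=1/6: -0.1667 × log₂(0.1667) = 0.4308
  p(1,2)=1/14: -0.0714 × log₂(0.0714) = 0.2720
  p(2,0)=2/21: -0.0952 × log₂(0.0952) = 0.3231
  p(2,1)=3/14: -0.2143 × log₂(0.2143) = 0.4762
  p(2,2)=2/21: -0.0952 × log₂(0.0952) = 0.3231
H(X,Y) = 2.9794 bits


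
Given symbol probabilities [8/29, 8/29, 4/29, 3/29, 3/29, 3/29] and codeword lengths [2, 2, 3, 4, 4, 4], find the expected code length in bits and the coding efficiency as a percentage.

Average length L = Σ p_i × l_i = 2.7586 bits
Entropy H = 2.4351 bits
Efficiency η = H/L × 100% = 88.27%


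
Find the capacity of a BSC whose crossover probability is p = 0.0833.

For BSC with error probability p:
C = 1 - H(p) where H(p) is binary entropy
H(0.0833) = -0.0833 × log₂(0.0833) - 0.9167 × log₂(0.9167)
H(p) = 0.4137
C = 1 - 0.4137 = 0.5863 bits/use


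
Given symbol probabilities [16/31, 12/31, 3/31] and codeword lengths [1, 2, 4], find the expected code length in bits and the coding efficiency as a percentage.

Average length L = Σ p_i × l_i = 1.6774 bits
Entropy H = 1.3486 bits
Efficiency η = H/L × 100% = 80.40%


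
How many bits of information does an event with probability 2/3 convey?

Information content I(x) = -log₂(p(x))
I = -log₂(2/3) = -log₂(0.6667)
I = 0.5850 bits


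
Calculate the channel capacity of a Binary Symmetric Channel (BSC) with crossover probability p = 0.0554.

For BSC with error probability p:
C = 1 - H(p) where H(p) is binary entropy
H(0.0554) = -0.0554 × log₂(0.0554) - 0.9446 × log₂(0.9446)
H(p) = 0.3089
C = 1 - 0.3089 = 0.6911 bits/use


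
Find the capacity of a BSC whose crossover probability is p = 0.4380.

For BSC with error probability p:
C = 1 - H(p) where H(p) is binary entropy
H(0.4380) = -0.4380 × log₂(0.4380) - 0.5620 × log₂(0.5620)
H(p) = 0.9889
C = 1 - 0.9889 = 0.0111 bits/use


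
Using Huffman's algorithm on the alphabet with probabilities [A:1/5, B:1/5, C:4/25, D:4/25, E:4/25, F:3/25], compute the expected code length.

Huffman tree construction:
Combine smallest probabilities repeatedly
Resulting codes:
  A: 00 (length 2)
  B: 01 (length 2)
  C: 101 (length 3)
  D: 110 (length 3)
  E: 111 (length 3)
  F: 100 (length 3)
Average length = Σ p(s) × length(s) = 2.6000 bits


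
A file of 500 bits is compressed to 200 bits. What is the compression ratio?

Compression ratio = Original / Compressed
= 500 / 200 = 2.50:1


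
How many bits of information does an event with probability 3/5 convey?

Information content I(x) = -log₂(p(x))
I = -log₂(3/5) = -log₂(0.6000)
I = 0.7370 bits


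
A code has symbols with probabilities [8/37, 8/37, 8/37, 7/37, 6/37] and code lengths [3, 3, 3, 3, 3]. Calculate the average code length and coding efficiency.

Average length L = Σ p_i × l_i = 3.0000 bits
Entropy H = 2.3132 bits
Efficiency η = H/L × 100% = 77.11%


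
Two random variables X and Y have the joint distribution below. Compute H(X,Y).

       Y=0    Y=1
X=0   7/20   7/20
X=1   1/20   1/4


H(X,Y) = -Σ p(x,y) log₂ p(x,y)
  p(0,0)=7/20: -0.3500 × log₂(0.3500) = 0.5301
  p(0,1)=7/20: -0.3500 × log₂(0.3500) = 0.5301
  p(1,0)=1/20: -0.0500 × log₂(0.0500) = 0.2161
  p(1,1)=1/4: -0.2500 × log₂(0.2500) = 0.5000
H(X,Y) = 1.7763 bits


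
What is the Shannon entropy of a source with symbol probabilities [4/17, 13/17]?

H(X) = -Σ p(x) log₂ p(x)
  -4/17 × log₂(4/17) = 0.4912
  -13/17 × log₂(13/17) = 0.2960
H(X) = 0.7871 bits


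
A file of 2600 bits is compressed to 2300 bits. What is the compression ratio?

Compression ratio = Original / Compressed
= 2600 / 2300 = 1.13:1


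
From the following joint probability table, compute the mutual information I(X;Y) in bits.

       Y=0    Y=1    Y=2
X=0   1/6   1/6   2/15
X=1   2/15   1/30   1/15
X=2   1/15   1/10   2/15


H(X) = 1.5241, H(Y) = 1.5801, H(X,Y) = 3.0411
I(X;Y) = H(X) + H(Y) - H(X,Y) = 0.0632 bits


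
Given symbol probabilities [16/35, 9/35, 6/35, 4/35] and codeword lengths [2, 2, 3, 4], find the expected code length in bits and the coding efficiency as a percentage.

Average length L = Σ p_i × l_i = 2.4000 bits
Entropy H = 1.8139 bits
Efficiency η = H/L × 100% = 75.58%


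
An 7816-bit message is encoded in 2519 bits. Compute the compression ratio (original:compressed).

Compression ratio = Original / Compressed
= 7816 / 2519 = 3.10:1


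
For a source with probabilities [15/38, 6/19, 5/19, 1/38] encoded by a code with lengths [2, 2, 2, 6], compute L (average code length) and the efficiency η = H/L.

Average length L = Σ p_i × l_i = 2.1053 bits
Entropy H = 1.6994 bits
Efficiency η = H/L × 100% = 80.72%


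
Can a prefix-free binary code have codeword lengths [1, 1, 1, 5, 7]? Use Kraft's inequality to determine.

Kraft inequality: Σ 2^(-l_i) ≤ 1 for prefix-free code
Calculating: 2^(-1) + 2^(-1) + 2^(-1) + 2^(-5) + 2^(-7)
= 0.5 + 0.5 + 0.5 + 0.03125 + 0.0078125
= 1.5391
Since 1.5391 > 1, prefix-free code does not exist


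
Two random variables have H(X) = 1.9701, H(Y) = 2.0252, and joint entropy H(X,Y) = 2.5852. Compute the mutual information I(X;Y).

I(X;Y) = H(X) + H(Y) - H(X,Y)
I(X;Y) = 1.9701 + 2.0252 - 2.5852 = 1.4101 bits


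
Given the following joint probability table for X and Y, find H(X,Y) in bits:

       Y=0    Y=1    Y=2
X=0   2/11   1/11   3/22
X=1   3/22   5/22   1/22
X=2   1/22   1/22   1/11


H(X,Y) = -Σ p(x,y) log₂ p(x,y)
  p(0,0)=2/11: -0.1818 × log₂(0.1818) = 0.4472
  p(0,1)=1/11: -0.0909 × log₂(0.0909) = 0.3145
  p(0,2)=3/22: -0.1364 × log₂(0.1364) = 0.3920
  p(1,0)=3/22: -0.1364 × log₂(0.1364) = 0.3920
  p(1,1)=5/22: -0.2273 × log₂(0.2273) = 0.4858
  p(1,2)=1/22: -0.0455 × log₂(0.0455) = 0.2027
  p(2,0)=1/22: -0.0455 × log₂(0.0455) = 0.2027
  p(2,1)=1/22: -0.0455 × log₂(0.0455) = 0.2027
  p(2,2)=1/11: -0.0909 × log₂(0.0909) = 0.3145
H(X,Y) = 2.9540 bits


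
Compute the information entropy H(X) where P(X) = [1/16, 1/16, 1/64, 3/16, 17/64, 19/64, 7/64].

H(X) = -Σ p(x) log₂ p(x)
  -1/16 × log₂(1/16) = 0.2500
  -1/16 × log₂(1/16) = 0.2500
  -1/64 × log₂(1/64) = 0.0938
  -3/16 × log₂(3/16) = 0.4528
  -17/64 × log₂(17/64) = 0.5080
  -19/64 × log₂(19/64) = 0.5201
  -7/64 × log₂(7/64) = 0.3492
H(X) = 2.4239 bits


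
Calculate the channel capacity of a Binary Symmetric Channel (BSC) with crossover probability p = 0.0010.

For BSC with error probability p:
C = 1 - H(p) where H(p) is binary entropy
H(0.0010) = -0.0010 × log₂(0.0010) - 0.9990 × log₂(0.9990)
H(p) = 0.0114
C = 1 - 0.0114 = 0.9886 bits/use


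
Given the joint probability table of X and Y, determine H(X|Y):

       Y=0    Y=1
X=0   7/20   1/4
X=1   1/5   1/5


H(X|Y) = Σ_y p(y) H(X|Y=y)
  p(Y=0) = 11/20, H(X|Y=0) = 0.9457
  p(Y=1) = 9/20, H(X|Y=1) = 0.9911
H(X|Y) = 0.5500×0.9457 + 0.4500×0.9911 = 0.9661 bits


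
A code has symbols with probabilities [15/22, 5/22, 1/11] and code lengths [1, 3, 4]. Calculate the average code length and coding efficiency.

Average length L = Σ p_i × l_i = 1.7273 bits
Entropy H = 1.1770 bits
Efficiency η = H/L × 100% = 68.14%


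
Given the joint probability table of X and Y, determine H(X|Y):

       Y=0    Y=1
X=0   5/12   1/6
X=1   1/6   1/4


H(X|Y) = Σ_y p(y) H(X|Y=y)
  p(Y=0) = 7/12, H(X|Y=0) = 0.8631
  p(Y=1) = 5/12, H(X|Y=1) = 0.9710
H(X|Y) = 0.5833×0.8631 + 0.4167×0.9710 = 0.9080 bits


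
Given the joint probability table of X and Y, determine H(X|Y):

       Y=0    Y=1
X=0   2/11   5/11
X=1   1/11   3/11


H(X|Y) = Σ_y p(y) H(X|Y=y)
  p(Y=0) = 3/11, H(X|Y=0) = 0.9183
  p(Y=1) = 8/11, H(X|Y=1) = 0.9544
H(X|Y) = 0.2727×0.9183 + 0.7273×0.9544 = 0.9446 bits


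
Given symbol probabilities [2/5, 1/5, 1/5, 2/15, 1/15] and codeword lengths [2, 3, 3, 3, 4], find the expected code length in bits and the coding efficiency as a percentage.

Average length L = Σ p_i × l_i = 2.6667 bits
Entropy H = 2.1056 bits
Efficiency η = H/L × 100% = 78.96%


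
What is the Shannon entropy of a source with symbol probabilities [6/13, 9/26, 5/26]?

H(X) = -Σ p(x) log₂ p(x)
  -6/13 × log₂(6/13) = 0.5148
  -9/26 × log₂(9/26) = 0.5298
  -5/26 × log₂(5/26) = 0.4574
H(X) = 1.5020 bits


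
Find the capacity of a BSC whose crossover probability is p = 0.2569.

For BSC with error probability p:
C = 1 - H(p) where H(p) is binary entropy
H(0.2569) = -0.2569 × log₂(0.2569) - 0.7431 × log₂(0.7431)
H(p) = 0.8220
C = 1 - 0.8220 = 0.1780 bits/use


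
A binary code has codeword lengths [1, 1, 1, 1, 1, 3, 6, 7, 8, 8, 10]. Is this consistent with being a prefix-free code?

Kraft inequality: Σ 2^(-l_i) ≤ 1 for prefix-free code
Calculating: 2^(-1) + 2^(-1) + 2^(-1) + 2^(-1) + 2^(-1) + 2^(-3) + 2^(-6) + 2^(-7) + 2^(-8) + 2^(-8) + 2^(-10)
= 0.5 + 0.5 + 0.5 + 0.5 + 0.5 + 0.125 + 0.015625 + 0.0078125 + 0.00390625 + 0.00390625 + 0.0009765625
= 2.6572
Since 2.6572 > 1, prefix-free code does not exist


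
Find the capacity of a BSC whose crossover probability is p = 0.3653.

For BSC with error probability p:
C = 1 - H(p) where H(p) is binary entropy
H(0.3653) = -0.3653 × log₂(0.3653) - 0.6347 × log₂(0.6347)
H(p) = 0.9470
C = 1 - 0.9470 = 0.0530 bits/use


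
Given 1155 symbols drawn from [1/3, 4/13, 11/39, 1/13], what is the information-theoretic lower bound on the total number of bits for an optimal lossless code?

Entropy H = 1.8512 bits/symbol
Minimum bits = H × n = 1.8512 × 1155
= 2138.14 bits


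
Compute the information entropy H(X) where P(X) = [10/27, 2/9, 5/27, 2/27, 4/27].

H(X) = -Σ p(x) log₂ p(x)
  -10/27 × log₂(10/27) = 0.5307
  -2/9 × log₂(2/9) = 0.4822
  -5/27 × log₂(5/27) = 0.4505
  -2/27 × log₂(2/27) = 0.2781
  -4/27 × log₂(4/27) = 0.4081
H(X) = 2.1498 bits


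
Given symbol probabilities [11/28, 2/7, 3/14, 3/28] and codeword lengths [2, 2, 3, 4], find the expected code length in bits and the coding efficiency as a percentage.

Average length L = Σ p_i × l_i = 2.4286 bits
Entropy H = 1.8674 bits
Efficiency η = H/L × 100% = 76.89%


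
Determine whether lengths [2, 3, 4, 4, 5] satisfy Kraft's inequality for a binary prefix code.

Kraft inequality: Σ 2^(-l_i) ≤ 1 for prefix-free code
Calculating: 2^(-2) + 2^(-3) + 2^(-4) + 2^(-4) + 2^(-5)
= 0.25 + 0.125 + 0.0625 + 0.0625 + 0.03125
= 0.5312
Since 0.5312 ≤ 1, prefix-free code exists


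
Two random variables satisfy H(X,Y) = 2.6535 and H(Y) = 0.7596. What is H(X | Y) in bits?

Chain rule: H(X,Y) = H(X|Y) + H(Y)
H(X|Y) = H(X,Y) - H(Y) = 2.6535 - 0.7596 = 1.8939 bits


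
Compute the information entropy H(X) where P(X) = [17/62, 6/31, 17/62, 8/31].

H(X) = -Σ p(x) log₂ p(x)
  -17/62 × log₂(17/62) = 0.5118
  -6/31 × log₂(6/31) = 0.4586
  -17/62 × log₂(17/62) = 0.5118
  -8/31 × log₂(8/31) = 0.5043
H(X) = 1.9866 bits


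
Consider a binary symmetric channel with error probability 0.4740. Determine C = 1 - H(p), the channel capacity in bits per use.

For BSC with error probability p:
C = 1 - H(p) where H(p) is binary entropy
H(0.4740) = -0.4740 × log₂(0.4740) - 0.5260 × log₂(0.5260)
H(p) = 0.9980
C = 1 - 0.9980 = 0.0020 bits/use


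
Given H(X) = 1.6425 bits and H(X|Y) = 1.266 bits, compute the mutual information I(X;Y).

I(X;Y) = H(X) - H(X|Y)
I(X;Y) = 1.6425 - 1.266 = 0.3765 bits


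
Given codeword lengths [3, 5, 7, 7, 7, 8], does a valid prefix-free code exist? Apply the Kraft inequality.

Kraft inequality: Σ 2^(-l_i) ≤ 1 for prefix-free code
Calculating: 2^(-3) + 2^(-5) + 2^(-7) + 2^(-7) + 2^(-7) + 2^(-8)
= 0.125 + 0.03125 + 0.0078125 + 0.0078125 + 0.0078125 + 0.00390625
= 0.1836
Since 0.1836 ≤ 1, prefix-free code exists


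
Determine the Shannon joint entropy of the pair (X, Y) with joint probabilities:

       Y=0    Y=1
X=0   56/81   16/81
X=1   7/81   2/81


H(X,Y) = -Σ p(x,y) log₂ p(x,y)
  p(0,0)=56/81: -0.6914 × log₂(0.6914) = 0.3681
  p(0,1)=16/81: -0.1975 × log₂(0.1975) = 0.4622
  p(1,0)=7/81: -0.0864 × log₂(0.0864) = 0.3053
  p(1,1)=2/81: -0.0247 × log₂(0.0247) = 0.1318
H(X,Y) = 1.2675 bits


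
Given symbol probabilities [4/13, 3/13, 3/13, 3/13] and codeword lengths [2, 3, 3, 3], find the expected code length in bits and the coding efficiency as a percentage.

Average length L = Σ p_i × l_i = 2.6923 bits
Entropy H = 1.9878 bits
Efficiency η = H/L × 100% = 73.83%


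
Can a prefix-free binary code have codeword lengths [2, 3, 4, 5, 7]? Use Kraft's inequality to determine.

Kraft inequality: Σ 2^(-l_i) ≤ 1 for prefix-free code
Calculating: 2^(-2) + 2^(-3) + 2^(-4) + 2^(-5) + 2^(-7)
= 0.25 + 0.125 + 0.0625 + 0.03125 + 0.0078125
= 0.4766
Since 0.4766 ≤ 1, prefix-free code exists


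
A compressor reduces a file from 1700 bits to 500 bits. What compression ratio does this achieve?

Compression ratio = Original / Compressed
= 1700 / 500 = 3.40:1


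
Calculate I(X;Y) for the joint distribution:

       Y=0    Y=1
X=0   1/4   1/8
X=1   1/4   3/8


H(X) = 0.9544, H(Y) = 1.0000, H(X,Y) = 1.9056
I(X;Y) = H(X) + H(Y) - H(X,Y) = 0.0488 bits


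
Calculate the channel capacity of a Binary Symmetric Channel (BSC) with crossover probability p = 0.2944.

For BSC with error probability p:
C = 1 - H(p) where H(p) is binary entropy
H(0.2944) = -0.2944 × log₂(0.2944) - 0.7056 × log₂(0.7056)
H(p) = 0.8743
C = 1 - 0.8743 = 0.1257 bits/use


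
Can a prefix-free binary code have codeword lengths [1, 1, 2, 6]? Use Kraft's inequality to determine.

Kraft inequality: Σ 2^(-l_i) ≤ 1 for prefix-free code
Calculating: 2^(-1) + 2^(-1) + 2^(-2) + 2^(-6)
= 0.5 + 0.5 + 0.25 + 0.015625
= 1.2656
Since 1.2656 > 1, prefix-free code does not exist


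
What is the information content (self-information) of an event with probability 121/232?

Information content I(x) = -log₂(p(x))
I = -log₂(121/232) = -log₂(0.5216)
I = 0.9391 bits


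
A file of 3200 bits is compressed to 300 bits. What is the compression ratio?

Compression ratio = Original / Compressed
= 3200 / 300 = 10.67:1


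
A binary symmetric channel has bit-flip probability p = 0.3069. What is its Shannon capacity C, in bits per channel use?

For BSC with error probability p:
C = 1 - H(p) where H(p) is binary entropy
H(0.3069) = -0.3069 × log₂(0.3069) - 0.6931 × log₂(0.6931)
H(p) = 0.8896
C = 1 - 0.8896 = 0.1104 bits/use


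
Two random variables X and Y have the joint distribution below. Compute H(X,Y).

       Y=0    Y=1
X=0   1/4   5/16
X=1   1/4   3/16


H(X,Y) = -Σ p(x,y) log₂ p(x,y)
  p(0,0)=1/4: -0.2500 × log₂(0.2500) = 0.5000
  p(0,1)=5/16: -0.3125 × log₂(0.3125) = 0.5244
  p(1,0)=1/4: -0.2500 × log₂(0.2500) = 0.5000
  p(1,1)=3/16: -0.1875 × log₂(0.1875) = 0.4528
H(X,Y) = 1.9772 bits


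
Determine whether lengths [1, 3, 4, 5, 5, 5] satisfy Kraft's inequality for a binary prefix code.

Kraft inequality: Σ 2^(-l_i) ≤ 1 for prefix-free code
Calculating: 2^(-1) + 2^(-3) + 2^(-4) + 2^(-5) + 2^(-5) + 2^(-5)
= 0.5 + 0.125 + 0.0625 + 0.03125 + 0.03125 + 0.03125
= 0.7812
Since 0.7812 ≤ 1, prefix-free code exists


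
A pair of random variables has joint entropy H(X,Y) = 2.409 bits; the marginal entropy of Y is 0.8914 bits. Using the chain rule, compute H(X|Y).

Chain rule: H(X,Y) = H(X|Y) + H(Y)
H(X|Y) = H(X,Y) - H(Y) = 2.409 - 0.8914 = 1.5176 bits


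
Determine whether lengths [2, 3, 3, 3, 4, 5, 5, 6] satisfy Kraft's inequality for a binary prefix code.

Kraft inequality: Σ 2^(-l_i) ≤ 1 for prefix-free code
Calculating: 2^(-2) + 2^(-3) + 2^(-3) + 2^(-3) + 2^(-4) + 2^(-5) + 2^(-5) + 2^(-6)
= 0.25 + 0.125 + 0.125 + 0.125 + 0.0625 + 0.03125 + 0.03125 + 0.015625
= 0.7656
Since 0.7656 ≤ 1, prefix-free code exists


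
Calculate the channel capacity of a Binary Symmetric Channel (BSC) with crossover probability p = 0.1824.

For BSC with error probability p:
C = 1 - H(p) where H(p) is binary entropy
H(0.1824) = -0.1824 × log₂(0.1824) - 0.8176 × log₂(0.8176)
H(p) = 0.6853
C = 1 - 0.6853 = 0.3147 bits/use


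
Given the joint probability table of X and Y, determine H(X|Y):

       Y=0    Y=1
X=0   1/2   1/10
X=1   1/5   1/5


H(X|Y) = Σ_y p(y) H(X|Y=y)
  p(Y=0) = 7/10, H(X|Y=0) = 0.8631
  p(Y=1) = 3/10, H(X|Y=1) = 0.9183
H(X|Y) = 0.7000×0.8631 + 0.3000×0.9183 = 0.8797 bits


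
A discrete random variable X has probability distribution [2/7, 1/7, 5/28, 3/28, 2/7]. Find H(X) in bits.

H(X) = -Σ p(x) log₂ p(x)
  -2/7 × log₂(2/7) = 0.5164
  -1/7 × log₂(1/7) = 0.4011
  -5/28 × log₂(5/28) = 0.4438
  -3/28 × log₂(3/28) = 0.3453
  -2/7 × log₂(2/7) = 0.5164
H(X) = 2.2229 bits


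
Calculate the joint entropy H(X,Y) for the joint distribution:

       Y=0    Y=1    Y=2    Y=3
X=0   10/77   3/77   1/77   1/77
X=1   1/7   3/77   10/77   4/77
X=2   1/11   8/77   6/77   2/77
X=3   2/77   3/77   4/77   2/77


H(X,Y) = -Σ p(x,y) log₂ p(x,y)
  p(0,0)=10/77: -0.1299 × log₂(0.1299) = 0.3824
  p(0,1)=3/77: -0.0390 × log₂(0.0390) = 0.1824
  p(0,2)=1/77: -0.0130 × log₂(0.0130) = 0.0814
  p(0,3)=1/77: -0.0130 × log₂(0.0130) = 0.0814
  p(1,0)=1/7: -0.1429 × log₂(0.1429) = 0.4011
  p(1,1)=3/77: -0.0390 × log₂(0.0390) = 0.1824
  p(1,2)=10/77: -0.1299 × log₂(0.1299) = 0.3824
  p(1,3)=4/77: -0.0519 × log₂(0.0519) = 0.2217
  p(2,0)=1/11: -0.0909 × log₂(0.0909) = 0.3145
  p(2,1)=8/77: -0.1039 × log₂(0.1039) = 0.3394
  p(2,2)=6/77: -0.0779 × log₂(0.0779) = 0.2869
  p(2,3)=2/77: -0.0260 × log₂(0.0260) = 0.1368
  p(3,0)=2/77: -0.0260 × log₂(0.0260) = 0.1368
  p(3,1)=3/77: -0.0390 × log₂(0.0390) = 0.1824
  p(3,2)=4/77: -0.0519 × log₂(0.0519) = 0.2217
  p(3,3)=2/77: -0.0260 × log₂(0.0260) = 0.1368
H(X,Y) = 3.6704 bits


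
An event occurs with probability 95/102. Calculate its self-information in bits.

Information content I(x) = -log₂(p(x))
I = -log₂(95/102) = -log₂(0.9314)
I = 0.1026 bits


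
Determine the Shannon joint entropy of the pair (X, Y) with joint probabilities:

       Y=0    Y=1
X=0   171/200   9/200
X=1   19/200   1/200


H(X,Y) = -Σ p(x,y) log₂ p(x,y)
  p(0,0)=171/200: -0.8550 × log₂(0.8550) = 0.1932
  p(0,1)=9/200: -0.0450 × log₂(0.0450) = 0.2013
  p(1,0)=19/200: -0.0950 × log₂(0.0950) = 0.3226
  p(1,1)=1/200: -0.0050 × log₂(0.0050) = 0.0382
H(X,Y) = 0.7554 bits


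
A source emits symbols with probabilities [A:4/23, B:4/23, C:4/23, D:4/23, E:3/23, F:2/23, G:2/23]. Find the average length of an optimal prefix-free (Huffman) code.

Huffman tree construction:
Combine smallest probabilities repeatedly
Resulting codes:
  A: 101 (length 3)
  B: 110 (length 3)
  C: 111 (length 3)
  D: 00 (length 2)
  E: 100 (length 3)
  F: 010 (length 3)
  G: 011 (length 3)
Average length = Σ p(s) × length(s) = 2.8261 bits


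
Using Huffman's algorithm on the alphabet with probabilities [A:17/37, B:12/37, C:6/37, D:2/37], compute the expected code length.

Huffman tree construction:
Combine smallest probabilities repeatedly
Resulting codes:
  A: 0 (length 1)
  B: 11 (length 2)
  C: 101 (length 3)
  D: 100 (length 3)
Average length = Σ p(s) × length(s) = 1.7568 bits


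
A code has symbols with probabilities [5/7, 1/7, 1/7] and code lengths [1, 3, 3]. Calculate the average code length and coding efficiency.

Average length L = Σ p_i × l_i = 1.5714 bits
Entropy H = 1.1488 bits
Efficiency η = H/L × 100% = 73.11%


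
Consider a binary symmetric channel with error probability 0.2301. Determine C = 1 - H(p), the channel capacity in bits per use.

For BSC with error probability p:
C = 1 - H(p) where H(p) is binary entropy
H(0.2301) = -0.2301 × log₂(0.2301) - 0.7699 × log₂(0.7699)
H(p) = 0.7782
C = 1 - 0.7782 = 0.2218 bits/use


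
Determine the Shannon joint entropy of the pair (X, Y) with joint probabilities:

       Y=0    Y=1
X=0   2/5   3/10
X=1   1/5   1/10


H(X,Y) = -Σ p(x,y) log₂ p(x,y)
  p(0,0)=2/5: -0.4000 × log₂(0.4000) = 0.5288
  p(0,1)=3/10: -0.3000 × log₂(0.3000) = 0.5211
  p(1,0)=1/5: -0.2000 × log₂(0.2000) = 0.4644
  p(1,1)=1/10: -0.1000 × log₂(0.1000) = 0.3322
H(X,Y) = 1.8464 bits


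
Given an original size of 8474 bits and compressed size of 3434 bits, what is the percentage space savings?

Space savings = (1 - Compressed/Original) × 100%
= (1 - 3434/8474) × 100%
= 59.48%


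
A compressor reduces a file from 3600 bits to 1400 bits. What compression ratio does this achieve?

Compression ratio = Original / Compressed
= 3600 / 1400 = 2.57:1


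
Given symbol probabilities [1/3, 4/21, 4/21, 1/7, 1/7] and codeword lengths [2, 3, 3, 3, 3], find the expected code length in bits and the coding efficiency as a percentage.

Average length L = Σ p_i × l_i = 2.6667 bits
Entropy H = 2.2418 bits
Efficiency η = H/L × 100% = 84.07%


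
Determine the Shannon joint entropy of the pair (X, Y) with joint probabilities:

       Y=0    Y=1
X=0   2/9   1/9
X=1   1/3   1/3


H(X,Y) = -Σ p(x,y) log₂ p(x,y)
  p(0,0)=2/9: -0.2222 × log₂(0.2222) = 0.4822
  p(0,1)=1/9: -0.1111 × log₂(0.1111) = 0.3522
  p(1,0)=1/3: -0.3333 × log₂(0.3333) = 0.5283
  p(1,1)=1/3: -0.3333 × log₂(0.3333) = 0.5283
H(X,Y) = 1.8911 bits


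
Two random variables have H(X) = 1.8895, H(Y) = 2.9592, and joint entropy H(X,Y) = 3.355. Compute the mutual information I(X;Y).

I(X;Y) = H(X) + H(Y) - H(X,Y)
I(X;Y) = 1.8895 + 2.9592 - 3.355 = 1.4937 bits


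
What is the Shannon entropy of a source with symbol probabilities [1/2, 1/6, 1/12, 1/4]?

H(X) = -Σ p(x) log₂ p(x)
  -1/2 × log₂(1/2) = 0.5000
  -1/6 × log₂(1/6) = 0.4308
  -1/12 × log₂(1/12) = 0.2987
  -1/4 × log₂(1/4) = 0.5000
H(X) = 1.7296 bits


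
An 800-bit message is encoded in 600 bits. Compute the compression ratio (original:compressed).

Compression ratio = Original / Compressed
= 800 / 600 = 1.33:1


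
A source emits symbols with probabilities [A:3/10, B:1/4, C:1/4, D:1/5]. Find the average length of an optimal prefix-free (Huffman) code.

Huffman tree construction:
Combine smallest probabilities repeatedly
Resulting codes:
  A: 11 (length 2)
  B: 01 (length 2)
  C: 10 (length 2)
  D: 00 (length 2)
Average length = Σ p(s) × length(s) = 2.0000 bits


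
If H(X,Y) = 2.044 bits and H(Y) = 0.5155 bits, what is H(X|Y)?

Chain rule: H(X,Y) = H(X|Y) + H(Y)
H(X|Y) = H(X,Y) - H(Y) = 2.044 - 0.5155 = 1.5285 bits


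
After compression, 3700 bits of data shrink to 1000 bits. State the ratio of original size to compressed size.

Compression ratio = Original / Compressed
= 3700 / 1000 = 3.70:1


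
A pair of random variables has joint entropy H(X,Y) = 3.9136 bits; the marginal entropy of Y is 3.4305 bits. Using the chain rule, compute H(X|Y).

Chain rule: H(X,Y) = H(X|Y) + H(Y)
H(X|Y) = H(X,Y) - H(Y) = 3.9136 - 3.4305 = 0.4831 bits


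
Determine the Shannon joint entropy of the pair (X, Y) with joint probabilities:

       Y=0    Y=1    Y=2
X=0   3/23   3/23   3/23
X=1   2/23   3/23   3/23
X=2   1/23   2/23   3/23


H(X,Y) = -Σ p(x,y) log₂ p(x,y)
  p(0,0)=3/23: -0.1304 × log₂(0.1304) = 0.3833
  p(0,1)=3/23: -0.1304 × log₂(0.1304) = 0.3833
  p(0,2)=3/23: -0.1304 × log₂(0.1304) = 0.3833
  p(1,0)=2/23: -0.0870 × log₂(0.0870) = 0.3064
  p(1,1)=3/23: -0.1304 × log₂(0.1304) = 0.3833
  p(1,2)=3/23: -0.1304 × log₂(0.1304) = 0.3833
  p(2,0)=1/23: -0.0435 × log₂(0.0435) = 0.1967
  p(2,1)=2/23: -0.0870 × log₂(0.0870) = 0.3064
  p(2,2)=3/23: -0.1304 × log₂(0.1304) = 0.3833
H(X,Y) = 3.1092 bits


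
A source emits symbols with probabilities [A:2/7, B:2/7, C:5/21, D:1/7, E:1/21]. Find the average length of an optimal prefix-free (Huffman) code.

Huffman tree construction:
Combine smallest probabilities repeatedly
Resulting codes:
  A: 10 (length 2)
  B: 11 (length 2)
  C: 01 (length 2)
  D: 001 (length 3)
  E: 000 (length 3)
Average length = Σ p(s) × length(s) = 2.1905 bits


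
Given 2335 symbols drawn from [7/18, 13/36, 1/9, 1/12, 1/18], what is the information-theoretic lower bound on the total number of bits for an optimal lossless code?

Entropy H = 1.9432 bits/symbol
Minimum bits = H × n = 1.9432 × 2335
= 4537.28 bits


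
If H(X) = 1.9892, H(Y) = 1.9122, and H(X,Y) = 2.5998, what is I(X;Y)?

I(X;Y) = H(X) + H(Y) - H(X,Y)
I(X;Y) = 1.9892 + 1.9122 - 2.5998 = 1.3016 bits


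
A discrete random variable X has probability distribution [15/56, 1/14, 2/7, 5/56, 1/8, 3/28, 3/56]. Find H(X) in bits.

H(X) = -Σ p(x) log₂ p(x)
  -15/56 × log₂(15/56) = 0.5091
  -1/14 × log₂(1/14) = 0.2720
  -2/7 × log₂(2/7) = 0.5164
  -5/56 × log₂(5/56) = 0.3112
  -1/8 × log₂(1/8) = 0.3750
  -3/28 × log₂(3/28) = 0.3453
  -3/56 × log₂(3/56) = 0.2262
H(X) = 2.5550 bits


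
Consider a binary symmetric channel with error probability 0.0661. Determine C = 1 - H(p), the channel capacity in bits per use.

For BSC with error probability p:
C = 1 - H(p) where H(p) is binary entropy
H(0.0661) = -0.0661 × log₂(0.0661) - 0.9339 × log₂(0.9339)
H(p) = 0.3512
C = 1 - 0.3512 = 0.6488 bits/use


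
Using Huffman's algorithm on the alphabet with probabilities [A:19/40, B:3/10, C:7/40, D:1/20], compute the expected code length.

Huffman tree construction:
Combine smallest probabilities repeatedly
Resulting codes:
  A: 0 (length 1)
  B: 11 (length 2)
  C: 101 (length 3)
  D: 100 (length 3)
Average length = Σ p(s) × length(s) = 1.7500 bits


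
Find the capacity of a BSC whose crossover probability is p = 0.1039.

For BSC with error probability p:
C = 1 - H(p) where H(p) is binary entropy
H(0.1039) = -0.1039 × log₂(0.1039) - 0.8961 × log₂(0.8961)
H(p) = 0.4812
C = 1 - 0.4812 = 0.5188 bits/use


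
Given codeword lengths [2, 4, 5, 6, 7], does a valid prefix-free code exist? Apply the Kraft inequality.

Kraft inequality: Σ 2^(-l_i) ≤ 1 for prefix-free code
Calculating: 2^(-2) + 2^(-4) + 2^(-5) + 2^(-6) + 2^(-7)
= 0.25 + 0.0625 + 0.03125 + 0.015625 + 0.0078125
= 0.3672
Since 0.3672 ≤ 1, prefix-free code exists


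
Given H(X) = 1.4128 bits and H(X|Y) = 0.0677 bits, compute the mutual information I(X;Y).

I(X;Y) = H(X) - H(X|Y)
I(X;Y) = 1.4128 - 0.0677 = 1.3451 bits


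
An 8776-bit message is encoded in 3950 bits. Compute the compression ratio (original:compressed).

Compression ratio = Original / Compressed
= 8776 / 3950 = 2.22:1


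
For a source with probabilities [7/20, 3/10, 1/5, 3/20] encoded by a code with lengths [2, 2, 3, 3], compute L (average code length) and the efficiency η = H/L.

Average length L = Σ p_i × l_i = 2.3500 bits
Entropy H = 1.9261 bits
Efficiency η = H/L × 100% = 81.96%


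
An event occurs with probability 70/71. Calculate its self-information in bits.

Information content I(x) = -log₂(p(x))
I = -log₂(70/71) = -log₂(0.9859)
I = 0.0205 bits


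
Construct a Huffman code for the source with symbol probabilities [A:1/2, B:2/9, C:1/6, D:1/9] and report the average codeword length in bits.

Huffman tree construction:
Combine smallest probabilities repeatedly
Resulting codes:
  A: 0 (length 1)
  B: 10 (length 2)
  C: 111 (length 3)
  D: 110 (length 3)
Average length = Σ p(s) × length(s) = 1.7778 bits


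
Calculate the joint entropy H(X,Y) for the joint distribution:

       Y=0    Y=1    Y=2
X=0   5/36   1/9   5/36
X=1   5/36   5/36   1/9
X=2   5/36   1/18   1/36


H(X,Y) = -Σ p(x,y) log₂ p(x,y)
  p(0,0)=5/36: -0.1389 × log₂(0.1389) = 0.3956
  p(0,1)=1/9: -0.1111 × log₂(0.1111) = 0.3522
  p(0,2)=5/36: -0.1389 × log₂(0.1389) = 0.3956
  p(1,0)=5/36: -0.1389 × log₂(0.1389) = 0.3956
  p(1,1)=5/36: -0.1389 × log₂(0.1389) = 0.3956
  p(1,2)=1/9: -0.1111 × log₂(0.1111) = 0.3522
  p(2,0)=5/36: -0.1389 × log₂(0.1389) = 0.3956
  p(2,1)=1/18: -0.0556 × log₂(0.0556) = 0.2317
  p(2,2)=1/36: -0.0278 × log₂(0.0278) = 0.1436
H(X,Y) = 3.0575 bits


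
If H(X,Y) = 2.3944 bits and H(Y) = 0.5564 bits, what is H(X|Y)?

Chain rule: H(X,Y) = H(X|Y) + H(Y)
H(X|Y) = H(X,Y) - H(Y) = 2.3944 - 0.5564 = 1.838 bits


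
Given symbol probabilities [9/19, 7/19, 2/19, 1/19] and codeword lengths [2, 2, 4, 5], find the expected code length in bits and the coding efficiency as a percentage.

Average length L = Σ p_i × l_i = 2.3684 bits
Entropy H = 1.6068 bits
Efficiency η = H/L × 100% = 67.84%


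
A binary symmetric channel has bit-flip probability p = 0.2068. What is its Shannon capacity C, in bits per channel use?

For BSC with error probability p:
C = 1 - H(p) where H(p) is binary entropy
H(0.2068) = -0.2068 × log₂(0.2068) - 0.7932 × log₂(0.7932)
H(p) = 0.7353
C = 1 - 0.7353 = 0.2647 bits/use


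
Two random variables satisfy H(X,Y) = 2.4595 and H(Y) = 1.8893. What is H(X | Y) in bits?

Chain rule: H(X,Y) = H(X|Y) + H(Y)
H(X|Y) = H(X,Y) - H(Y) = 2.4595 - 1.8893 = 0.5702 bits


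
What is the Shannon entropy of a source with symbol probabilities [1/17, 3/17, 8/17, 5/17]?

H(X) = -Σ p(x) log₂ p(x)
  -1/17 × log₂(1/17) = 0.2404
  -3/17 × log₂(3/17) = 0.4416
  -8/17 × log₂(8/17) = 0.5117
  -5/17 × log₂(5/17) = 0.5193
H(X) = 1.7131 bits


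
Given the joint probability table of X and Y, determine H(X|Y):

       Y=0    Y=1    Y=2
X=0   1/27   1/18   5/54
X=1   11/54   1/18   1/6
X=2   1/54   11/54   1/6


H(X|Y) = Σ_y p(y) H(X|Y=y)
  p(Y=0) = 7/27, H(X|Y=0) = 0.9464
  p(Y=1) = 17/54, H(X|Y=1) = 1.2896
  p(Y=2) = 23/54, H(X|Y=2) = 1.5380
H(X|Y) = 0.2593×0.9464 + 0.3148×1.2896 + 0.4259×1.5380 = 1.3064 bits


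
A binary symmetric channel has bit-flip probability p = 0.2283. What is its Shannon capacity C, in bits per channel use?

For BSC with error probability p:
C = 1 - H(p) where H(p) is binary entropy
H(0.2283) = -0.2283 × log₂(0.2283) - 0.7717 × log₂(0.7717)
H(p) = 0.7750
C = 1 - 0.7750 = 0.2250 bits/use


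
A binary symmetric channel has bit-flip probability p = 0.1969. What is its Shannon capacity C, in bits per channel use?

For BSC with error probability p:
C = 1 - H(p) where H(p) is binary entropy
H(0.1969) = -0.1969 × log₂(0.1969) - 0.8031 × log₂(0.8031)
H(p) = 0.7157
C = 1 - 0.7157 = 0.2843 bits/use


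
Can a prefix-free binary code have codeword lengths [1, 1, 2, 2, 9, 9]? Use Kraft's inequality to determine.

Kraft inequality: Σ 2^(-l_i) ≤ 1 for prefix-free code
Calculating: 2^(-1) + 2^(-1) + 2^(-2) + 2^(-2) + 2^(-9) + 2^(-9)
= 0.5 + 0.5 + 0.25 + 0.25 + 0.001953125 + 0.001953125
= 1.5039
Since 1.5039 > 1, prefix-free code does not exist


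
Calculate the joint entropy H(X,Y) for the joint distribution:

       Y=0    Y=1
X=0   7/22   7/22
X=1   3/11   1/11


H(X,Y) = -Σ p(x,y) log₂ p(x,y)
  p(0,0)=7/22: -0.3182 × log₂(0.3182) = 0.5257
  p(0,1)=7/22: -0.3182 × log₂(0.3182) = 0.5257
  p(1,0)=3/11: -0.2727 × log₂(0.2727) = 0.5112
  p(1,1)=1/11: -0.0909 × log₂(0.0909) = 0.3145
H(X,Y) = 1.8770 bits


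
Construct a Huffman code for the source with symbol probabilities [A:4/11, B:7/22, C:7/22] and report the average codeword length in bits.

Huffman tree construction:
Combine smallest probabilities repeatedly
Resulting codes:
  A: 0 (length 1)
  B: 10 (length 2)
  C: 11 (length 2)
Average length = Σ p(s) × length(s) = 1.6364 bits


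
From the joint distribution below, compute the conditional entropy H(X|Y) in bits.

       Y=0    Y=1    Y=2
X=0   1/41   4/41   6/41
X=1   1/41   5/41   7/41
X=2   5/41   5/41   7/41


H(X|Y) = Σ_y p(y) H(X|Y=y)
  p(Y=0) = 7/41, H(X|Y=0) = 1.1488
  p(Y=1) = 14/41, H(X|Y=1) = 1.5774
  p(Y=2) = 20/41, H(X|Y=2) = 1.5813
H(X|Y) = 0.1707×1.1488 + 0.3415×1.5774 + 0.4878×1.5813 = 1.5061 bits


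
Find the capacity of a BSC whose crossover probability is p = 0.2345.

For BSC with error probability p:
C = 1 - H(p) where H(p) is binary entropy
H(0.2345) = -0.2345 × log₂(0.2345) - 0.7655 × log₂(0.7655)
H(p) = 0.7858
C = 1 - 0.7858 = 0.2142 bits/use


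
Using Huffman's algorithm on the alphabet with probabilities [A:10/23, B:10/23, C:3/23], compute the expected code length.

Huffman tree construction:
Combine smallest probabilities repeatedly
Resulting codes:
  A: 11 (length 2)
  B: 0 (length 1)
  C: 10 (length 2)
Average length = Σ p(s) × length(s) = 1.5652 bits


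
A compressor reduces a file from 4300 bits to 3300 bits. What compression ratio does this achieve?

Compression ratio = Original / Compressed
= 4300 / 3300 = 1.30:1


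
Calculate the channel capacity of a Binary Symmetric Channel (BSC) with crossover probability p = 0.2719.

For BSC with error probability p:
C = 1 - H(p) where H(p) is binary entropy
H(0.2719) = -0.2719 × log₂(0.2719) - 0.7281 × log₂(0.7281)
H(p) = 0.8442
C = 1 - 0.8442 = 0.1558 bits/use
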